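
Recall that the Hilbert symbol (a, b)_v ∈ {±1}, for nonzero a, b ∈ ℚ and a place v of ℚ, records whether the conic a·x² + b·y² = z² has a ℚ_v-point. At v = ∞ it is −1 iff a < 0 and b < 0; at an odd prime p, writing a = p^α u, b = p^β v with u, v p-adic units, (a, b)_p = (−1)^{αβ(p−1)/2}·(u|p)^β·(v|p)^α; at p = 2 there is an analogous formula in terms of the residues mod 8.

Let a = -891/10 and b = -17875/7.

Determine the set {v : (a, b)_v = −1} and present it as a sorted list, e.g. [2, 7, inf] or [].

[2, 5, 13, inf]

(a, b) ≡ (-110, -5005) mod (ℚ^×)²; places V = {2, 3, 5, 7, 11, 13, ∞}.
(a,b)_2: α=-1, β=0; u≡1, v≡3 (mod 8); ε(u)ε(v)=0·1, αω(v)=-1·1, βω(u)=0·0; sum ≡ 1  ⇒  -1.
(a,b)_∞: sgn(-110)=−, sgn(-5005)=−, so -1.
(a,b)_7: α=0, u≡4; β=-1, v≡3 (mod 7); (4|7)=+1, (3|7)=-1; sign (−1)^0·+1^-1·-1^0 = +1.
(a,b)_3: α=4, u≡1; β=0, v≡2 (mod 3); (1|3)=+1, (2|3)=-1; sign (−1)^0·+1^0·-1^4 = +1.
(a,b)_5: α=-1, u≡2; β=3, v≡1 (mod 5); (2|5)=-1, (1|5)=+1; sign (−1)^0·-1^3·+1^-1 = -1.
(a,b)_11: α=1, u≡4; β=1, v≡2 (mod 11); (4|11)=+1, (2|11)=-1; sign (−1)^1·+1^1·-1^1 = +1.
(a,b)_13: α=0, u≡11; β=1, v≡6 (mod 13); (11|13)=-1, (6|13)=-1; sign (−1)^0·-1^1·-1^0 = -1.
|Ram(-110, -5005)| = 4, even; anisotropic at {2, 5, 13, ∞}.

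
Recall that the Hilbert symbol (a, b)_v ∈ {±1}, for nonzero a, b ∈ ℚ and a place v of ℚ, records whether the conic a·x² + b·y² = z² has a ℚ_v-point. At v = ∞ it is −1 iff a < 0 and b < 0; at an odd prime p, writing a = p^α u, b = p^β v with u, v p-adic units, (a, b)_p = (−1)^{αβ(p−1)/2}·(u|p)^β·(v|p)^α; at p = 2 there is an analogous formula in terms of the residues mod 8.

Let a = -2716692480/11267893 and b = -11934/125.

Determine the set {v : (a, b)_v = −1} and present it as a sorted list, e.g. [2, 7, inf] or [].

(a, b) ≡ (-3315, -6630) mod (ℚ^×)²; places V = {2, 3, 5, 7, 13, 17, 19, ∞}.
(a,b)_2: α=12, β=1; u≡5, v≡5 (mod 8); ε(u)ε(v)=0·0, αω(v)=12·1, βω(u)=1·1; sum ≡ 1  ⇒  -1.
(a,b)_∞: sgn(-3315)=−, sgn(-6630)=−, so -1.
(a,b)_5: α=1, u≡3; β=-3, v≡1 (mod 5); (3|5)=-1, (1|5)=+1; sign (−1)^0·-1^-3·+1^1 = -1.
(a,b)_19: α=-2, u≡13; β=0, v≡5 (mod 19); (13|19)=-1, (5|19)=+1; sign (−1)^0·-1^0·+1^-2 = +1.
(a,b)_17: α=3, u≡4; β=1, v≡2 (mod 17); (4|17)=+1, (2|17)=+1; sign (−1)^0·+1^1·+1^3 = +1.
(a,b)_7: α=-4, u≡3; β=0, v≡6 (mod 7); (3|7)=-1, (6|7)=-1; sign (−1)^0·-1^0·-1^-4 = +1.
(a,b)_3: α=3, u≡2; β=3, v≡1 (mod 3); (2|3)=-1, (1|3)=+1; sign (−1)^1·-1^3·+1^3 = +1.
(a,b)_13: α=-1, u≡8; β=1, v≡12 (mod 13); (8|13)=-1, (12|13)=+1; sign (−1)^0·-1^1·+1^-1 = -1.
(-3315, -6630 / ℚ) ramifies at {2, 5, 13, ∞}: a division algebra.

[2, 5, 13, inf]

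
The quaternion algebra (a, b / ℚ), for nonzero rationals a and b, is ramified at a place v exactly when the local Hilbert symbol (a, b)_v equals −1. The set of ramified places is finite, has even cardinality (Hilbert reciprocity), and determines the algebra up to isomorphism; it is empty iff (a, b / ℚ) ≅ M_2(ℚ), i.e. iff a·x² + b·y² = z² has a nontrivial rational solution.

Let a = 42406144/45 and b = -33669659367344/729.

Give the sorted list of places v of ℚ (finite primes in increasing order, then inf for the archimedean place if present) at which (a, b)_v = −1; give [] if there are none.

[13, 37]

(a, b) ≡ (5, -5291) mod (ℚ^×)²; places V = {2, 3, 5, 7, 11, 13, 37, ∞}.
(a,b)_3: α=-2, u≡2; β=-6, v≡1 (mod 3); (2|3)=-1, (1|3)=+1; sign (−1)^0·-1^-6·+1^-2 = +1.
(a,b)_2: α=8, β=4; u≡5, v≡5 (mod 8); ε(u)ε(v)=0·0, αω(v)=8·1, βω(u)=4·1; sum ≡ 0  ⇒  +1.
(a,b)_5: α=-1, u≡1; β=0, v≡4 (mod 5); (1|5)=+1, (4|5)=+1; sign (−1)^0·+1^0·+1^-1 = +1.
(a,b)_∞: sgn(5)=+, sgn(-5291)=−, so +1.
(a,b)_11: α=2, u≡4; β=3, v≡9 (mod 11); (4|11)=+1, (9|11)=+1; sign (−1)^0·+1^3·+1^2 = +1.
(a,b)_7: α=0, u≡6; β=4, v≡2 (mod 7); (6|7)=-1, (2|7)=+1; sign (−1)^0·-1^4·+1^0 = +1.
(a,b)_13: α=0, u≡11; β=1, v≡1 (mod 13); (11|13)=-1, (1|13)=+1; sign (−1)^0·-1^1·+1^0 = -1.
(a,b)_37: α=2, u≡24; β=3, v≡5 (mod 37); (24|37)=-1, (5|37)=-1; sign (−1)^0·-1^3·-1^2 = -1.
Ram(5, -5291) = {13, 37}; no ℚ_13-point on the conic.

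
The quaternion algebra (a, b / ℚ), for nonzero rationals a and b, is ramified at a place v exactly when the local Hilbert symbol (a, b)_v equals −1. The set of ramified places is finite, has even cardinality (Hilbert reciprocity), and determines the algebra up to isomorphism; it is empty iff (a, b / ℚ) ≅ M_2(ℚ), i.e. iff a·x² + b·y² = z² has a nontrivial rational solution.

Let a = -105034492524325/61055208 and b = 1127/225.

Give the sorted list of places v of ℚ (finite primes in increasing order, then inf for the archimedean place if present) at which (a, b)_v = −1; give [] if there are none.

Mod squares: a ≡ -2146, b ≡ 23. Check v ∈ {∞, 2, 3, 5, 7, 13, 19, 23, 29, 37}.
v=23: a=23^4·(≡9), b=23^1·(≡4) mod 23; (9|23)=+1, (4|23)=+1; (−1)^{4·1·11}·(+1)^1·(+1)^4 = +1.
v=∞: -2146 < 0 and 23 > 0  ⇒  (a,b)_∞ = +1.
v=29: a=29^-1·(≡6), b=29^0·(≡13) mod 29; (6|29)=+1, (13|29)=+1; (−1)^{-1·0·14}·(+1)^0·(+1)^-1 = +1.
v=19: a=19^-2·(≡11), b=19^0·(≡17) mod 19; (11|19)=+1, (17|19)=+1; (−1)^{-2·0·9}·(+1)^0·(+1)^-2 = +1.
v=5: a=5^2·(≡4), b=5^-2·(≡3) mod 5; (4|5)=+1, (3|5)=-1; (−1)^{2·-2·2}·(+1)^-2·(-1)^2 = +1.
v=2: v_2(a)=-3, v_2(b)=0; units ≡ 7, 7 (mod 8); ε·ε+αω+βω = 1·1+-3·0+0·0 ≡ 1  ⇒  (a,b)_2 = -1.
v=3: a=3^-6·(≡2), b=3^-2·(≡2) mod 3; (2|3)=-1, (2|3)=-1; (−1)^{-6·-2·1}·(-1)^-2·(-1)^-6 = +1.
v=13: a=13^2·(≡4), b=13^0·(≡12) mod 13; (4|13)=+1, (12|13)=+1; (−1)^{2·0·6}·(+1)^0·(+1)^2 = +1.
v=7: a=7^4·(≡3), b=7^2·(≡2) mod 7; (3|7)=-1, (2|7)=+1; (−1)^{4·2·3}·(-1)^2·(+1)^4 = +1.
v=37: a=37^1·(≡10), b=37^0·(≡18) mod 37; (10|37)=+1, (18|37)=-1; (−1)^{1·0·18}·(+1)^0·(-1)^1 = -1.
|Ram(-2146, 23)| = 2, even; anisotropic at {2, 37}.

[2, 37]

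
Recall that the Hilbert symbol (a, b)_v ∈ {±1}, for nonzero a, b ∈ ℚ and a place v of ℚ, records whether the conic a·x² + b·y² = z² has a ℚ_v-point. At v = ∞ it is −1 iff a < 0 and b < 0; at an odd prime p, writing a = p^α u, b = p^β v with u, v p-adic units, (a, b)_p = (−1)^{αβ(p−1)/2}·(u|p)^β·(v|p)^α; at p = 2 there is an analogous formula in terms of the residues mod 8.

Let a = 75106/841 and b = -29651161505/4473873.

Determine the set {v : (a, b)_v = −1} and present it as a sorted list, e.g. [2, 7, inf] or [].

Mod squares: a ≡ 34, b ≡ -396865. Check v ∈ {∞, 2, 3, 5, 7, 17, 19, 23, 29, 47}.
v=29: a=29^-2·(≡25), b=29^1·(≡8) mod 29; (25|29)=+1, (8|29)=-1; (−1)^{-2·1·14}·(+1)^1·(-1)^-2 = +1.
v=23: a=23^0·(≡15), b=23^3·(≡13) mod 23; (15|23)=-1, (13|23)=+1; (−1)^{0·3·11}·(-1)^3·(+1)^0 = -1.
v=2: v_2(a)=1, v_2(b)=0; units ≡ 1, 7 (mod 8); ε·ε+αω+βω = 0·1+1·0+0·0 ≡ 0  ⇒  (a,b)_2 = +1.
v=5: a=5^0·(≡1), b=5^1·(≡3) mod 5; (1|5)=+1, (3|5)=-1; (−1)^{0·1·2}·(+1)^1·(-1)^0 = +1.
v=17: a=17^1·(≡4), b=17^-1·(≡4) mod 17; (4|17)=+1, (4|17)=+1; (−1)^{1·-1·8}·(+1)^-1·(+1)^1 = +1.
v=19: a=19^0·(≡15), b=19^-2·(≡9) mod 19; (15|19)=-1, (9|19)=+1; (−1)^{0·-2·9}·(-1)^-2·(+1)^0 = +1.
v=47: a=47^2·(≡12), b=47^0·(≡8) mod 47; (12|47)=+1, (8|47)=+1; (−1)^{2·0·23}·(+1)^0·(+1)^2 = +1.
v=7: a=7^0·(≡3), b=7^5·(≡6) mod 7; (3|7)=-1, (6|7)=-1; (−1)^{0·5·3}·(-1)^5·(-1)^0 = -1.
v=3: a=3^0·(≡1), b=3^-6·(≡2) mod 3; (1|3)=+1, (2|3)=-1; (−1)^{0·-6·1}·(+1)^-6·(-1)^0 = +1.
v=∞: 34 > 0 and -396865 < 0  ⇒  (a,b)_∞ = +1.
(34, -396865 / ℚ) ramifies at {7, 23}: a division algebra.

[7, 23]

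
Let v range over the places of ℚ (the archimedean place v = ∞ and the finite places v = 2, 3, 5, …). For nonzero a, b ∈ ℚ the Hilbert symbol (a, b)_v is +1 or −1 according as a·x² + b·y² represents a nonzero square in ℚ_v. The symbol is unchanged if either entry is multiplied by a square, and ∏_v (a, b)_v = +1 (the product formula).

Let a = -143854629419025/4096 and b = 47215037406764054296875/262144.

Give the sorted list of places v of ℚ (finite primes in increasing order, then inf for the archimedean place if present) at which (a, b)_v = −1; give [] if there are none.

Mod squares: a ≡ -161, b ≡ 30437211. Check v ∈ {∞, 2, 3, 5, 7, 23, 29, 41, 53}.
v=29: a=29^2·(≡6), b=29^3·(≡25) mod 29; (6|29)=+1, (25|29)=+1; (−1)^{2·3·14}·(+1)^3·(+1)^2 = +1.
v=53: a=53^2·(≡30), b=53^3·(≡26) mod 53; (30|53)=-1, (26|53)=-1; (−1)^{2·3·26}·(-1)^3·(-1)^2 = -1.
v=3: a=3^2·(≡1), b=3^1·(≡1) mod 3; (1|3)=+1, (1|3)=+1; (−1)^{2·1·1}·(+1)^1·(+1)^2 = +1.
v=41: a=41^2·(≡27), b=41^3·(≡40) mod 41; (27|41)=-1, (40|41)=+1; (−1)^{2·3·20}·(-1)^3·(+1)^2 = -1.
v=2: v_2(a)=-12, v_2(b)=-18; units ≡ 7, 3 (mod 8); ε·ε+αω+βω = 1·1+-12·1+-18·0 ≡ 1  ⇒  (a,b)_2 = -1.
v=∞: -161 < 0 and 30437211 > 0  ⇒  (a,b)_∞ = +1.
v=23: a=23^1·(≡8), b=23^1·(≡1) mod 23; (8|23)=+1, (1|23)=+1; (−1)^{1·1·11}·(+1)^1·(+1)^1 = -1.
v=7: a=7^1·(≡3), b=7^1·(≡4) mod 7; (3|7)=-1, (4|7)=+1; (−1)^{1·1·3}·(-1)^1·(+1)^1 = +1.
v=5: a=5^2·(≡4), b=5^8·(≡1) mod 5; (4|5)=+1, (1|5)=+1; (−1)^{2·8·2}·(+1)^8·(+1)^2 = +1.
Ram(-161, 30437211) = {2, 23, 41, 53}; no ℚ_2-point on the conic.

[2, 23, 41, 53]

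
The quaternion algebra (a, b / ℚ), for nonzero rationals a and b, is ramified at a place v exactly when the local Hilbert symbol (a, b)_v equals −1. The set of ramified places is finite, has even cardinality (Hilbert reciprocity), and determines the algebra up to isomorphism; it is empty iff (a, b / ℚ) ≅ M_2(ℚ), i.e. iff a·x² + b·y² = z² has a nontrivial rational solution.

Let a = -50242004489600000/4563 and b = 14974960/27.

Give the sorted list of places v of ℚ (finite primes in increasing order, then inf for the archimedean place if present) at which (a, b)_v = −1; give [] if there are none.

(a, b) ≡ (-2805, 23205) mod (ℚ^×)²; places V = {2, 3, 5, 7, 11, 13, 17, ∞}.
(a,b)_7: α=4, u≡1; β=1, v≡4 (mod 7); (1|7)=+1, (4|7)=+1; sign (−1)^0·+1^1·+1^4 = +1.
(a,b)_13: α=-2, u≡1; β=1, v≡3 (mod 13); (1|13)=+1, (3|13)=+1; sign (−1)^0·+1^1·+1^-2 = +1.
(a,b)_2: α=10, β=4; u≡3, v≡5 (mod 8); ε(u)ε(v)=1·0, αω(v)=10·1, βω(u)=4·1; sum ≡ 0  ⇒  +1.
(a,b)_∞: sgn(-2805)=−, sgn(23205)=+, so +1.
(a,b)_5: α=5, u≡1; β=1, v≡1 (mod 5); (1|5)=+1, (1|5)=+1; sign (−1)^0·+1^1·+1^5 = +1.
(a,b)_17: α=3, u≡10; β=1, v≡11 (mod 17); (10|17)=-1, (11|17)=-1; sign (−1)^0·-1^1·-1^3 = +1.
(a,b)_11: α=3, u≡5; β=2, v≡2 (mod 11); (5|11)=+1, (2|11)=-1; sign (−1)^0·+1^2·-1^3 = -1.
(a,b)_3: α=-3, u≡1; β=-3, v≡1 (mod 3); (1|3)=+1, (1|3)=+1; sign (−1)^1·+1^-3·+1^-3 = -1.
Ram(-2805, 23205) = {3, 11}; no ℚ_3-point on the conic.

[3, 11]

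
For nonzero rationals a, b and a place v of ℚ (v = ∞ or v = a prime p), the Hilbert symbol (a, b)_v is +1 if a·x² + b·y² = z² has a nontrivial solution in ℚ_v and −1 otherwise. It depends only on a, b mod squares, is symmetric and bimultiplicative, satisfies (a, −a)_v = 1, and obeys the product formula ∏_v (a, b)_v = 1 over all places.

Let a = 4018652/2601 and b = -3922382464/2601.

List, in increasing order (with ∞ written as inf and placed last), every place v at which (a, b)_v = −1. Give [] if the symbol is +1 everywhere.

(a, b) ≡ (23, -4186) mod (ℚ^×)²; places V = {2, 3, 7, 11, 13, 17, 19, 23, ∞}.
(a,b)_7: α=0, u≡2; β=1, v≡4 (mod 7); (2|7)=+1, (4|7)=+1; sign (−1)^0·+1^1·+1^0 = +1.
(a,b)_13: α=0, u≡1; β=1, v≡4 (mod 13); (1|13)=+1, (4|13)=+1; sign (−1)^0·+1^1·+1^0 = +1.
(a,b)_23: α=1, u≡8; β=1, v≡4 (mod 23); (8|23)=+1, (4|23)=+1; sign (−1)^1·+1^1·+1^1 = -1.
(a,b)_19: α=2, u≡1; β=0, v≡3 (mod 19); (1|19)=+1, (3|19)=-1; sign (−1)^0·+1^0·-1^2 = +1.
(a,b)_2: α=2, β=7; u≡7, v≡3 (mod 8); ε(u)ε(v)=1·1, αω(v)=2·1, βω(u)=7·0; sum ≡ 1  ⇒  -1.
(a,b)_17: α=-2, u≡10; β=-2, v≡9 (mod 17); (10|17)=-1, (9|17)=+1; sign (−1)^0·-1^-2·+1^-2 = +1.
(a,b)_11: α=2, u≡5; β=4, v≡9 (mod 11); (5|11)=+1, (9|11)=+1; sign (−1)^0·+1^4·+1^2 = +1.
(a,b)_∞: sgn(23)=+, sgn(-4186)=−, so +1.
(a,b)_3: α=-2, u≡2; β=-2, v≡2 (mod 3); (2|3)=-1, (2|3)=-1; sign (−1)^0·-1^-2·-1^-2 = +1.
(23, -4186 / ℚ) ramifies at {2, 23}: a division algebra.

[2, 23]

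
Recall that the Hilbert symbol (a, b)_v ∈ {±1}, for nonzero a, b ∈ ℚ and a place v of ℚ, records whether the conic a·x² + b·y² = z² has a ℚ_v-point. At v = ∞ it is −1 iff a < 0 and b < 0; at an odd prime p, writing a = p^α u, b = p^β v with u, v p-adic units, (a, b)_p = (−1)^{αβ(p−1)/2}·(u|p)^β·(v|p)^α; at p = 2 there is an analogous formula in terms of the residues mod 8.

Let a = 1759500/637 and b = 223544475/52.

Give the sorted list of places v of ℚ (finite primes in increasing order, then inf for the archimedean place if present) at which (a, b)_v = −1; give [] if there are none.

Mod squares: a ≡ 25415, b ≡ 106743. Check v ∈ {∞, 2, 3, 5, 7, 11, 13, 17, 23}.
v=2: v_2(a)=2, v_2(b)=-2; units ≡ 7, 7 (mod 8); ε·ε+αω+βω = 1·1+2·0+-2·0 ≡ 1  ⇒  (a,b)_2 = -1.
v=23: a=23^1·(≡3), b=23^1·(≡9) mod 23; (3|23)=+1, (9|23)=+1; (−1)^{1·1·11}·(+1)^1·(+1)^1 = -1.
v=17: a=17^1·(≡9), b=17^1·(≡5) mod 17; (9|17)=+1, (5|17)=-1; (−1)^{1·1·8}·(+1)^1·(-1)^1 = -1.
v=13: a=13^-1·(≡8), b=13^-1·(≡6) mod 13; (8|13)=-1, (6|13)=-1; (−1)^{-1·-1·6}·(-1)^-1·(-1)^-1 = +1.
v=3: a=3^2·(≡2), b=3^3·(≡1) mod 3; (2|3)=-1, (1|3)=+1; (−1)^{2·3·1}·(-1)^3·(+1)^2 = -1.
v=5: a=5^3·(≡3), b=5^2·(≡2) mod 5; (3|5)=-1, (2|5)=-1; (−1)^{3·2·2}·(-1)^2·(-1)^3 = -1.
v=11: a=11^0·(≡5), b=11^2·(≡10) mod 11; (5|11)=+1, (10|11)=-1; (−1)^{0·2·5}·(+1)^2·(-1)^0 = +1.
v=7: a=7^-2·(≡6), b=7^1·(≡5) mod 7; (6|7)=-1, (5|7)=-1; (−1)^{-2·1·3}·(-1)^1·(-1)^-2 = -1.
v=∞: 25415 > 0 and 106743 > 0  ⇒  (a,b)_∞ = +1.
|Ram(25415, 106743)| = 6, even; anisotropic at {2, 3, 5, 7, 17, 23}.

[2, 3, 5, 7, 17, 23]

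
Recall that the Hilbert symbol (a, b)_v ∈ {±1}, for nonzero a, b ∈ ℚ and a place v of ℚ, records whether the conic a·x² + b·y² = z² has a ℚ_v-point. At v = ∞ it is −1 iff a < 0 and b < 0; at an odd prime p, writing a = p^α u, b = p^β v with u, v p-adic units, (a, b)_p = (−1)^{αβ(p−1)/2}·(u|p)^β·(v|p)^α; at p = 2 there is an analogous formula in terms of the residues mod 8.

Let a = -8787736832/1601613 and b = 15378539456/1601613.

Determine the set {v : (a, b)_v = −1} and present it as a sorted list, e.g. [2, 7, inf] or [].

(a, b) ≡ (-221, 1547) mod (ℚ^×)²; places V = {2, 3, 7, 13, 17, 29, ∞}.
(a,b)_∞: sgn(-221)=−, sgn(1547)=+, so +1.
(a,b)_17: α=1, u≡4; β=1, v≡10 (mod 17); (4|17)=+1, (10|17)=-1; sign (−1)^0·+1^1·-1^1 = -1.
(a,b)_7: α=4, u≡5; β=5, v≡4 (mod 7); (5|7)=-1, (4|7)=+1; sign (−1)^0·-1^5·+1^4 = -1.
(a,b)_29: α=2, u≡12; β=2, v≡8 (mod 29); (12|29)=-1, (8|29)=-1; sign (−1)^0·-1^2·-1^2 = +1.
(a,b)_3: α=-6, u≡1; β=-6, v≡2 (mod 3); (1|3)=+1, (2|3)=-1; sign (−1)^0·+1^-6·-1^-6 = +1.
(a,b)_2: α=8, β=6; u≡3, v≡3 (mod 8); ε(u)ε(v)=1·1, αω(v)=8·1, βω(u)=6·1; sum ≡ 1  ⇒  -1.
(a,b)_13: α=-3, u≡9; β=-3, v≡7 (mod 13); (9|13)=+1, (7|13)=-1; sign (−1)^0·+1^-3·-1^-3 = -1.
(-221, 1547 / ℚ) ramifies at {2, 7, 13, 17}: a division algebra.

[2, 7, 13, 17]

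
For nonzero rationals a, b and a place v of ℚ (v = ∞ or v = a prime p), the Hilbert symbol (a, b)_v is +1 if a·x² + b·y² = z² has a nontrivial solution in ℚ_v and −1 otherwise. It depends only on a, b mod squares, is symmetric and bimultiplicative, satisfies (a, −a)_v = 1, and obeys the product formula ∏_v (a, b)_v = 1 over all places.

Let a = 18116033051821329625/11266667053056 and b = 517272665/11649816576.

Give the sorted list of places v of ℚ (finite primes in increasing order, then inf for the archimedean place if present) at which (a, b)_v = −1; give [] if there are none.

[7, 13]

Mod squares: a ≡ 19635, b ≡ 390. Check v ∈ {∞, 2, 3, 5, 7, 11, 13, 17, 31}.
v=5: a=5^3·(≡2), b=5^1·(≡3) mod 5; (2|5)=-1, (3|5)=-1; (−1)^{3·1·2}·(-1)^1·(-1)^3 = +1.
v=11: a=11^1·(≡5), b=11^0·(≡4) mod 11; (5|11)=+1, (4|11)=+1; (−1)^{1·0·5}·(+1)^0·(+1)^1 = +1.
v=2: v_2(a)=-20, v_2(b)=-11; units ≡ 3, 3 (mod 8); ε·ε+αω+βω = 1·1+-20·1+-11·1 ≡ 0  ⇒  (a,b)_2 = +1.
v=13: a=13^8·(≡6), b=13^3·(≡10) mod 13; (6|13)=-1, (10|13)=+1; (−1)^{8·3·6}·(-1)^3·(+1)^8 = -1.
v=17: a=17^-3·(≡1), b=17^-2·(≡15) mod 17; (1|17)=+1, (15|17)=+1; (−1)^{-3·-2·8}·(+1)^-2·(+1)^-3 = +1.
v=3: a=3^-7·(≡2), b=3^-9·(≡1) mod 3; (2|3)=-1, (1|3)=+1; (−1)^{-7·-9·1}·(-1)^-9·(+1)^-7 = +1.
v=∞: 19635 > 0 and 390 > 0  ⇒  (a,b)_∞ = +1.
v=31: a=31^2·(≡24), b=31^2·(≡9) mod 31; (24|31)=-1, (9|31)=+1; (−1)^{2·2·15}·(-1)^2·(+1)^2 = +1.
v=7: a=7^5·(≡3), b=7^2·(≡3) mod 7; (3|7)=-1, (3|7)=-1; (−1)^{5·2·3}·(-1)^2·(-1)^5 = -1.
(19635, 390 / ℚ) ramifies at {7, 13}: a division algebra.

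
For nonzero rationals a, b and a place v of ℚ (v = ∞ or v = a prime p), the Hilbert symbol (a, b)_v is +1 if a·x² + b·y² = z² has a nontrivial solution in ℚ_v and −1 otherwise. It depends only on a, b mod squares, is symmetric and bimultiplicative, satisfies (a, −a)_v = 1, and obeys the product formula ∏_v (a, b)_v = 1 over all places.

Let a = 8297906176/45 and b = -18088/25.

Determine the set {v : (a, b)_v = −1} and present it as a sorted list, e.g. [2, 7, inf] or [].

Mod squares: a ≡ 3230, b ≡ -4522. Check v ∈ {∞, 2, 3, 5, 7, 17, 19}.
v=5: a=5^-1·(≡4), b=5^-2·(≡2) mod 5; (4|5)=+1, (2|5)=-1; (−1)^{-1·-2·2}·(+1)^-2·(-1)^-1 = -1.
v=7: a=7^2·(≡3), b=7^1·(≡5) mod 7; (3|7)=-1, (5|7)=-1; (−1)^{2·1·3}·(-1)^1·(-1)^2 = -1.
v=2: v_2(a)=19, v_2(b)=3; units ≡ 7, 3 (mod 8); ε·ε+αω+βω = 1·1+19·1+3·0 ≡ 0  ⇒  (a,b)_2 = +1.
v=∞: 3230 > 0 and -4522 < 0  ⇒  (a,b)_∞ = +1.
v=3: a=3^-2·(≡2), b=3^0·(≡2) mod 3; (2|3)=-1, (2|3)=-1; (−1)^{-2·0·1}·(-1)^0·(-1)^-2 = +1.
v=19: a=19^1·(≡10), b=19^1·(≡6) mod 19; (10|19)=-1, (6|19)=+1; (−1)^{1·1·9}·(-1)^1·(+1)^1 = +1.
v=17: a=17^1·(≡11), b=17^1·(≡3) mod 17; (11|17)=-1, (3|17)=-1; (−1)^{1·1·8}·(-1)^1·(-1)^1 = +1.
|Ram(3230, -4522)| = 2, even; anisotropic at {5, 7}.

[5, 7]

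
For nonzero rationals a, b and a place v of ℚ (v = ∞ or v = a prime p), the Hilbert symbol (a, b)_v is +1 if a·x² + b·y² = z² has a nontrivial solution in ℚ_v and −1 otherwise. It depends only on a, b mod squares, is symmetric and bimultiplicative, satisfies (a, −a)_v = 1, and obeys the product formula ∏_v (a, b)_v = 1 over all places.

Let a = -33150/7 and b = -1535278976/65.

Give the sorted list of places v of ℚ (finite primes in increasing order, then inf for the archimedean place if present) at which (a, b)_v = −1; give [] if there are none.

[3, 5, 13, inf]

(a, b) ≡ (-9282, -910) mod (ℚ^×)²; places V = {2, 3, 5, 7, 11, 13, 17, ∞}.
(a,b)_3: α=1, u≡2; β=0, v≡2 (mod 3); (2|3)=-1, (2|3)=-1; sign (−1)^0·-1^0·-1^1 = -1.
(a,b)_∞: sgn(-9282)=−, sgn(-910)=−, so -1.
(a,b)_7: α=-1, u≡2; β=3, v≡3 (mod 7); (2|7)=+1, (3|7)=-1; sign (−1)^1·+1^3·-1^-1 = +1.
(a,b)_5: α=2, u≡2; β=-1, v≡3 (mod 5); (2|5)=-1, (3|5)=-1; sign (−1)^0·-1^-1·-1^2 = -1.
(a,b)_17: α=1, u≡8; β=2, v≡1 (mod 17); (8|17)=+1, (1|17)=+1; sign (−1)^0·+1^2·+1^1 = +1.
(a,b)_11: α=0, u≡10; β=2, v≡9 (mod 11); (10|11)=-1, (9|11)=+1; sign (−1)^0·-1^2·+1^0 = +1.
(a,b)_2: α=1, β=7; u≡7, v≡1 (mod 8); ε(u)ε(v)=1·0, αω(v)=1·0, βω(u)=7·0; sum ≡ 0  ⇒  +1.
(a,b)_13: α=1, u≡9; β=-1, v≡11 (mod 13); (9|13)=+1, (11|13)=-1; sign (−1)^0·+1^-1·-1^1 = -1.
Ram(-9282, -910) = {3, 5, 13, ∞}; no ℚ_3-point on the conic.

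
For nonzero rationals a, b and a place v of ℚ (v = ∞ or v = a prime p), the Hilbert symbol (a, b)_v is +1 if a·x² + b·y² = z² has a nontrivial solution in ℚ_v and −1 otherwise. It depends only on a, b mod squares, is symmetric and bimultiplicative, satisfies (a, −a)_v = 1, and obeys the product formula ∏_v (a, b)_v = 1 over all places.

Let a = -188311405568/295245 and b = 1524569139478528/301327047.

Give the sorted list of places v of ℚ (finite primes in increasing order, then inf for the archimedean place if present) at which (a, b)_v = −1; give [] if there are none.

(a, b) ≡ (-85, 60214) mod (ℚ^×)²; places V = {2, 3, 5, 7, 11, 13, 17, 23, ∞}.
(a,b)_5: α=-1, u≡3; β=0, v≡4 (mod 5); (3|5)=-1, (4|5)=+1; sign (−1)^0·-1^0·+1^-1 = +1.
(a,b)_∞: sgn(-85)=−, sgn(60214)=+, so +1.
(a,b)_3: α=-10, u≡2; β=-16, v≡1 (mod 3); (2|3)=-1, (1|3)=+1; sign (−1)^0·-1^-16·+1^-10 = +1.
(a,b)_11: α=2, u≡4; β=3, v≡2 (mod 11); (4|11)=+1, (2|11)=-1; sign (−1)^0·+1^3·-1^2 = +1.
(a,b)_17: α=1, u≡14; β=1, v≡3 (mod 17); (14|17)=-1, (3|17)=-1; sign (−1)^0·-1^1·-1^1 = +1.
(a,b)_13: α=2, u≡8; β=2, v≡6 (mod 13); (8|13)=-1, (6|13)=-1; sign (−1)^0·-1^2·-1^2 = +1.
(a,b)_2: α=10, β=15; u≡3, v≡3 (mod 8); ε(u)ε(v)=1·1, αω(v)=10·1, βω(u)=15·1; sum ≡ 0  ⇒  +1.
(a,b)_23: α=2, u≡22; β=3, v≡19 (mod 23); (22|23)=-1, (19|23)=-1; sign (−1)^0·-1^3·-1^2 = -1.
(a,b)_7: α=0, u≡6; β=-1, v≡6 (mod 7); (6|7)=-1, (6|7)=-1; sign (−1)^0·-1^-1·-1^0 = -1.
|Ram(-85, 60214)| = 2, even; anisotropic at {7, 23}.

[7, 23]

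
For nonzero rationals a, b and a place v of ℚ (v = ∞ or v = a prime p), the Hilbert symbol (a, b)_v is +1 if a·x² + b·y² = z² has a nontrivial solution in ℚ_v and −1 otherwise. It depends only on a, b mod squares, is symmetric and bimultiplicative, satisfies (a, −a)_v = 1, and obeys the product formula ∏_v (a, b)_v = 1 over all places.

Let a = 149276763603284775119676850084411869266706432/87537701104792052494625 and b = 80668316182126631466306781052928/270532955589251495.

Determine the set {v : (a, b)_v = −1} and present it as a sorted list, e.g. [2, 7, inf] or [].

[5, 13, 17, 19]

Mod squares: a ≡ 20281170, b ≡ 190. Check v ∈ {∞, 2, 3, 5, 7, 11, 13, 17, 19, 23, 31, 43}.
v=3: a=3^29·(≡1), b=3^20·(≡1) mod 3; (1|3)=+1, (1|3)=+1; (−1)^{29·20·1}·(+1)^20·(+1)^29 = +1.
v=7: a=7^-5·(≡3), b=7^-4·(≡1) mod 7; (3|7)=-1, (1|7)=+1; (−1)^{-5·-4·3}·(-1)^-4·(+1)^-5 = +1.
v=23: a=23^3·(≡6), b=23^2·(≡18) mod 23; (6|23)=+1, (18|23)=+1; (−1)^{3·2·11}·(+1)^2·(+1)^3 = +1.
v=43: a=43^-6·(≡22), b=43^-4·(≡19) mod 43; (22|43)=-1, (19|43)=-1; (−1)^{-6·-4·21}·(-1)^-4·(-1)^-6 = +1.
v=11: a=11^2·(≡10), b=11^2·(≡5) mod 11; (10|11)=-1, (5|11)=+1; (−1)^{2·2·5}·(-1)^2·(+1)^2 = +1.
v=17: a=17^9·(≡4), b=17^6·(≡5) mod 17; (4|17)=+1, (5|17)=-1; (−1)^{9·6·8}·(+1)^6·(-1)^9 = -1.
v=13: a=13^5·(≡3), b=13^4·(≡8) mod 13; (3|13)=+1, (8|13)=-1; (−1)^{5·4·6}·(+1)^4·(-1)^5 = -1.
v=2: v_2(a)=25, v_2(b)=19; units ≡ 1, 7 (mod 8); ε·ε+αω+βω = 0·1+25·0+19·0 ≡ 0  ⇒  (a,b)_2 = +1.
v=5: a=5^-3·(≡1), b=5^-1·(≡2) mod 5; (1|5)=+1, (2|5)=-1; (−1)^{-3·-1·2}·(+1)^-1·(-1)^-3 = -1.
v=∞: 20281170 > 0 and 190 > 0  ⇒  (a,b)_∞ = +1.
v=31: a=31^-2·(≡20), b=31^-2·(≡14) mod 31; (20|31)=+1, (14|31)=+1; (−1)^{-2·-2·15}·(+1)^-2·(+1)^-2 = +1.
v=19: a=19^-3·(≡2), b=19^-3·(≡2) mod 19; (2|19)=-1, (2|19)=-1; (−1)^{-3·-3·9}·(-1)^-3·(-1)^-3 = -1.
|Ram(20281170, 190)| = 4, even; anisotropic at {5, 13, 17, 19}.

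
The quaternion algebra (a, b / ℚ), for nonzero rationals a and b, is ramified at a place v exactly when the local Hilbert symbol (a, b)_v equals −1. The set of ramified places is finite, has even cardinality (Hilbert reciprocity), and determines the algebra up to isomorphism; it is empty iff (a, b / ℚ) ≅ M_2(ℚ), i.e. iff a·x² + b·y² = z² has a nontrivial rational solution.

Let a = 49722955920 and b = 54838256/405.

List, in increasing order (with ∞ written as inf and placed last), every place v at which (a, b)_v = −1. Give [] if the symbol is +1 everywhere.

Mod squares: a ≡ 7905, b ≡ 32395. Check v ∈ {∞, 2, 3, 5, 11, 17, 19, 23, 31}.
v=23: a=23^0·(≡16), b=23^2·(≡15) mod 23; (16|23)=+1, (15|23)=-1; (−1)^{0·2·11}·(+1)^2·(-1)^0 = +1.
v=2: v_2(a)=4, v_2(b)=4; units ≡ 1, 3 (mod 8); ε·ε+αω+βω = 0·1+4·1+4·0 ≡ 0  ⇒  (a,b)_2 = +1.
v=∞: 7905 > 0 and 32395 > 0  ⇒  (a,b)_∞ = +1.
v=31: a=31^1·(≡1), b=31^1·(≡27) mod 31; (1|31)=+1, (27|31)=-1; (−1)^{1·1·15}·(+1)^1·(-1)^1 = +1.
v=11: a=11^2·(≡8), b=11^1·(≡7) mod 11; (8|11)=-1, (7|11)=-1; (−1)^{2·1·5}·(-1)^1·(-1)^2 = -1.
v=5: a=5^1·(≡4), b=5^-1·(≡1) mod 5; (4|5)=+1, (1|5)=+1; (−1)^{1·-1·2}·(+1)^-1·(+1)^1 = +1.
v=3: a=3^3·(≡1), b=3^-4·(≡1) mod 3; (1|3)=+1, (1|3)=+1; (−1)^{3·-4·1}·(+1)^-4·(+1)^3 = +1.
v=19: a=19^2·(≡1), b=19^1·(≡8) mod 19; (1|19)=+1, (8|19)=-1; (−1)^{2·1·9}·(+1)^1·(-1)^2 = +1.
v=17: a=17^1·(≡10), b=17^0·(≡7) mod 17; (10|17)=-1, (7|17)=-1; (−1)^{1·0·8}·(-1)^0·(-1)^1 = -1.
Ram(7905, 32395) = {11, 17}; no ℚ_11-point on the conic.

[11, 17]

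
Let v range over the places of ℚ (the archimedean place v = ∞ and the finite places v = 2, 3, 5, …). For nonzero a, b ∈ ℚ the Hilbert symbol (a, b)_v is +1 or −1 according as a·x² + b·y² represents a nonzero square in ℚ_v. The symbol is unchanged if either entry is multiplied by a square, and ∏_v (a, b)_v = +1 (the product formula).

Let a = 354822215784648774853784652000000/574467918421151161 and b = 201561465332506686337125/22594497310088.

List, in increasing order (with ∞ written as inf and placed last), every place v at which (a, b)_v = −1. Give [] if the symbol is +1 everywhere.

Mod squares: a ≡ 806403, b ≡ 26970. Check v ∈ {∞, 2, 3, 5, 11, 13, 17, 19, 23, 29, 31, 41, 43}.
v=13: a=13^3·(≡11), b=13^4·(≡8) mod 13; (11|13)=-1, (8|13)=-1; (−1)^{3·4·6}·(-1)^4·(-1)^3 = -1.
v=43: a=43^-2·(≡10), b=43^-2·(≡1) mod 43; (10|43)=+1, (1|43)=+1; (−1)^{-2·-2·21}·(+1)^-2·(+1)^-2 = +1.
v=19: a=19^-2·(≡17), b=19^-2·(≡16) mod 19; (17|19)=+1, (16|19)=+1; (−1)^{-2·-2·9}·(+1)^-2·(+1)^-2 = +1.
v=31: a=31^5·(≡10), b=31^5·(≡9) mod 31; (10|31)=+1, (9|31)=+1; (−1)^{5·5·15}·(+1)^5·(+1)^5 = -1.
v=11: a=11^-6·(≡9), b=11^-4·(≡9) mod 11; (9|11)=+1, (9|11)=+1; (−1)^{-6·-4·5}·(+1)^-4·(+1)^-6 = +1.
v=∞: 806403 > 0 and 26970 > 0  ⇒  (a,b)_∞ = +1.
v=29: a=29^1·(≡16), b=29^1·(≡8) mod 29; (16|29)=+1, (8|29)=-1; (−1)^{1·1·14}·(+1)^1·(-1)^1 = -1.
v=5: a=5^6·(≡3), b=5^3·(≡4) mod 5; (3|5)=-1, (4|5)=+1; (−1)^{6·3·2}·(-1)^3·(+1)^6 = -1.
v=23: a=23^9·(≡8), b=23^4·(≡10) mod 23; (8|23)=+1, (10|23)=-1; (−1)^{9·4·11}·(+1)^4·(-1)^9 = -1.
v=41: a=41^-2·(≡38), b=41^0·(≡32) mod 41; (38|41)=-1, (32|41)=+1; (−1)^{-2·0·20}·(-1)^0·(+1)^-2 = +1.
v=3: a=3^3·(≡1), b=3^5·(≡2) mod 3; (1|3)=+1, (2|3)=-1; (−1)^{3·5·1}·(+1)^5·(-1)^3 = +1.
v=2: v_2(a)=8, v_2(b)=-3; units ≡ 3, 5 (mod 8); ε·ε+αω+βω = 1·0+8·1+-3·1 ≡ 1  ⇒  (a,b)_2 = -1.
v=17: a=17^-2·(≡2), b=17^-2·(≡13) mod 17; (2|17)=+1, (13|17)=+1; (−1)^{-2·-2·8}·(+1)^-2·(+1)^-2 = +1.
(806403, 26970 / ℚ) ramifies at {2, 5, 13, 23, 29, 31}: a division algebra.

[2, 5, 13, 23, 29, 31]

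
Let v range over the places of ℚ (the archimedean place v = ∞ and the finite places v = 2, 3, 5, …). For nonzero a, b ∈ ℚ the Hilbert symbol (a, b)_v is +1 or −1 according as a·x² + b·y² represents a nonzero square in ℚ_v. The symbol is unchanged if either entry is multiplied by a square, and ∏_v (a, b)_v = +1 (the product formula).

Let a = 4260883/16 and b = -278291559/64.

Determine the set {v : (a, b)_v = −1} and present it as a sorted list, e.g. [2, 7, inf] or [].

(a, b) ≡ (11803, -526071) mod (ℚ^×)²; places V = {2, 3, 7, 11, 13, 19, 23, 29, 37, 41, 47, ∞}.
(a,b)_13: α=0, u≡1; β=1, v≡8 (mod 13); (1|13)=+1, (8|13)=-1; sign (−1)^0·+1^1·-1^0 = +1.
(a,b)_3: α=0, u≡1; β=1, v≡2 (mod 3); (1|3)=+1, (2|3)=-1; sign (−1)^0·+1^1·-1^0 = +1.
(a,b)_23: α=0, u≡4; β=2, v≡3 (mod 23); (4|23)=+1, (3|23)=+1; sign (−1)^0·+1^2·+1^0 = +1.
(a,b)_2: α=-4, β=-6; u≡3, v≡1 (mod 8); ε(u)ε(v)=1·0, αω(v)=-4·0, βω(u)=-6·1; sum ≡ 0  ⇒  +1.
(a,b)_7: α=0, u≡2; β=1, v≡3 (mod 7); (2|7)=+1, (3|7)=-1; sign (−1)^0·+1^1·-1^0 = +1.
(a,b)_41: α=0, u≡23; β=1, v≡5 (mod 41); (23|41)=+1, (5|41)=+1; sign (−1)^0·+1^1·+1^0 = +1.
(a,b)_19: α=2, u≡5; β=0, v≡5 (mod 19); (5|19)=+1, (5|19)=+1; sign (−1)^0·+1^0·+1^2 = +1.
(a,b)_∞: sgn(11803)=+, sgn(-526071)=−, so +1.
(a,b)_47: α=0, u≡12; β=1, v≡31 (mod 47); (12|47)=+1, (31|47)=-1; sign (−1)^0·+1^1·-1^0 = +1.
(a,b)_11: α=1, u≡2; β=0, v≡9 (mod 11); (2|11)=-1, (9|11)=+1; sign (−1)^0·-1^0·+1^1 = +1.
(a,b)_37: α=1, u≡31; β=0, v≡24 (mod 37); (31|37)=-1, (24|37)=-1; sign (−1)^0·-1^0·-1^1 = -1.
(a,b)_29: α=1, u≡28; β=0, v≡21 (mod 29); (28|29)=+1, (21|29)=-1; sign (−1)^0·+1^0·-1^1 = -1.
(11803, -526071 / ℚ) ramifies at {29, 37}: a division algebra.

[29, 37]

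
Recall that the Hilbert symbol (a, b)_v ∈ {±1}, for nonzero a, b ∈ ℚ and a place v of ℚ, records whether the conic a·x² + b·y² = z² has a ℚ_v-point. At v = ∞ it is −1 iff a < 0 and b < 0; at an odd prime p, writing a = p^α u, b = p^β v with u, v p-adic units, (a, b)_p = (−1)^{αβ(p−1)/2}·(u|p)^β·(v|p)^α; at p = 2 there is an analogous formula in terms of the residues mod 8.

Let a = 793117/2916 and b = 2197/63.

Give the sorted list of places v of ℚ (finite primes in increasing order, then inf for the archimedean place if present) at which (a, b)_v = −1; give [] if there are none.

(a, b) ≡ (13, 91) mod (ℚ^×)²; places V = {2, 3, 7, 13, 19, ∞}.
(a,b)_∞: sgn(13)=+, sgn(91)=+, so +1.
(a,b)_7: α=0, u≡6; β=-1, v≡3 (mod 7); (6|7)=-1, (3|7)=-1; sign (−1)^0·-1^-1·-1^0 = -1.
(a,b)_13: α=3, u≡9; β=3, v≡6 (mod 13); (9|13)=+1, (6|13)=-1; sign (−1)^0·+1^3·-1^3 = -1.
(a,b)_3: α=-6, u≡1; β=-2, v≡1 (mod 3); (1|3)=+1, (1|3)=+1; sign (−1)^0·+1^-2·+1^-6 = +1.
(a,b)_19: α=2, u≡14; β=0, v≡2 (mod 19); (14|19)=-1, (2|19)=-1; sign (−1)^0·-1^0·-1^2 = +1.
(a,b)_2: α=-2, β=0; u≡5, v≡3 (mod 8); ε(u)ε(v)=0·1, αω(v)=-2·1, βω(u)=0·1; sum ≡ 0  ⇒  +1.
Ram(13, 91) = {7, 13}; no ℚ_7-point on the conic.

[7, 13]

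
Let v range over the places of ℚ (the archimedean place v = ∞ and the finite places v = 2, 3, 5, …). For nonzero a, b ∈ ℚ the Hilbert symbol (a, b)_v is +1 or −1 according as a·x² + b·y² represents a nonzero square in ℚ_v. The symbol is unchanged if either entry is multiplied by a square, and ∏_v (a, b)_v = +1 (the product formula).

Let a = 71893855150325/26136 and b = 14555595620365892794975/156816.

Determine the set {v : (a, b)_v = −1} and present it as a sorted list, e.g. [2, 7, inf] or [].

(a, b) ≡ (152958, 559) mod (ℚ^×)²; places V = {2, 3, 5, 7, 11, 13, 19, 37, 43, 53, ∞}.
(a,b)_19: α=2, u≡12; β=2, v≡14 (mod 19); (12|19)=-1, (14|19)=-1; sign (−1)^0·-1^2·-1^2 = +1.
(a,b)_∞: sgn(152958)=+, sgn(559)=+, so +1.
(a,b)_2: α=-3, β=-4; u≡7, v≡7 (mod 8); ε(u)ε(v)=1·1, αω(v)=-3·0, βω(u)=-4·0; sum ≡ 1  ⇒  -1.
(a,b)_37: α=1, u≡11; β=2, v≡36 (mod 37); (11|37)=+1, (36|37)=+1; sign (−1)^0·+1^2·+1^1 = +1.
(a,b)_7: α=0, u≡1; β=4, v≡6 (mod 7); (1|7)=+1, (6|7)=-1; sign (−1)^0·+1^4·-1^0 = +1.
(a,b)_43: α=2, u≡22; β=3, v≡35 (mod 43); (22|43)=-1, (35|43)=+1; sign (−1)^0·-1^3·+1^2 = -1.
(a,b)_3: α=-3, u≡1; β=-4, v≡1 (mod 3); (1|3)=+1, (1|3)=+1; sign (−1)^0·+1^-4·+1^-3 = +1.
(a,b)_5: α=2, u≡3; β=2, v≡4 (mod 5); (3|5)=-1, (4|5)=+1; sign (−1)^0·-1^2·+1^2 = +1.
(a,b)_53: α=1, u≡46; β=2, v≡52 (mod 53); (46|53)=+1, (52|53)=+1; sign (−1)^0·+1^2·+1^1 = +1.
(a,b)_11: α=-2, u≡3; β=-2, v≡1 (mod 11); (3|11)=+1, (1|11)=+1; sign (−1)^0·+1^-2·+1^-2 = +1.
(a,b)_13: α=3, u≡10; β=3, v≡10 (mod 13); (10|13)=+1, (10|13)=+1; sign (−1)^0·+1^3·+1^3 = +1.
|Ram(152958, 559)| = 2, even; anisotropic at {2, 43}.

[2, 43]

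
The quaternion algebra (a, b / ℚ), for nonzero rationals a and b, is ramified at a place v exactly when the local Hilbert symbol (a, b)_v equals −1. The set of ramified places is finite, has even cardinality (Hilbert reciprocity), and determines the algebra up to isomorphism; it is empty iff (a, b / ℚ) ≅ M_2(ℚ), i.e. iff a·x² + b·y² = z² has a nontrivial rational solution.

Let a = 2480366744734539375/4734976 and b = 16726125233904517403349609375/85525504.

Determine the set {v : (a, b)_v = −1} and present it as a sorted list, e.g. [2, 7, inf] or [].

[2, 3, 19, 29]

Mod squares: a ≡ 18183, b ≡ 143. Check v ∈ {∞, 2, 3, 5, 11, 13, 17, 19, 29}.
v=11: a=11^7·(≡4), b=11^11·(≡8) mod 11; (4|11)=+1, (8|11)=-1; (−1)^{7·11·5}·(+1)^11·(-1)^7 = +1.
v=∞: 18183 > 0 and 143 > 0  ⇒  (a,b)_∞ = +1.
v=17: a=17^-2·(≡7), b=17^-4·(≡11) mod 17; (7|17)=-1, (11|17)=-1; (−1)^{-2·-4·8}·(-1)^-4·(-1)^-2 = +1.
v=19: a=19^1·(≡5), b=19^2·(≡15) mod 19; (5|19)=+1, (15|19)=-1; (−1)^{1·2·9}·(+1)^2·(-1)^1 = -1.
v=13: a=13^2·(≡9), b=13^3·(≡11) mod 13; (9|13)=+1, (11|13)=-1; (−1)^{2·3·6}·(+1)^3·(-1)^2 = +1.
v=5: a=5^4·(≡3), b=5^10·(≡2) mod 5; (3|5)=-1, (2|5)=-1; (−1)^{4·10·2}·(-1)^10·(-1)^4 = +1.
v=2: v_2(a)=-14, v_2(b)=-10; units ≡ 7, 7 (mod 8); ε·ε+αω+βω = 1·1+-14·0+-10·0 ≡ 1  ⇒  (a,b)_2 = -1.
v=3: a=3^7·(≡1), b=3^2·(≡2) mod 3; (1|3)=+1, (2|3)=-1; (−1)^{7·2·1}·(+1)^2·(-1)^7 = -1.
v=29: a=29^1·(≡12), b=29^2·(≡12) mod 29; (12|29)=-1, (12|29)=-1; (−1)^{1·2·14}·(-1)^2·(-1)^1 = -1.
|Ram(18183, 143)| = 4, even; anisotropic at {2, 3, 19, 29}.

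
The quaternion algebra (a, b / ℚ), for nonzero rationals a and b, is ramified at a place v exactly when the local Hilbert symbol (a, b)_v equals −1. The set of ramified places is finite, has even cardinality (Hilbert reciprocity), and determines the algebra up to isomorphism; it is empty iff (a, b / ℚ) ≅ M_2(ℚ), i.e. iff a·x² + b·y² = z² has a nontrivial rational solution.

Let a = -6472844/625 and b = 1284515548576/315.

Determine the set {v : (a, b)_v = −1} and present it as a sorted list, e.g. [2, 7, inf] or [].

(a, b) ≡ (-3059, 14713790) mod (ℚ^×)²; places V = {2, 3, 5, 7, 13, 19, 23, 37, ∞}.
(a,b)_23: α=3, u≡5; β=3, v≡3 (mod 23); (5|23)=-1, (3|23)=+1; sign (−1)^1·-1^3·+1^3 = +1.
(a,b)_∞: sgn(-3059)=−, sgn(14713790)=+, so +1.
(a,b)_3: α=0, u≡1; β=-2, v≡2 (mod 3); (1|3)=+1, (2|3)=-1; sign (−1)^0·+1^-2·-1^0 = +1.
(a,b)_37: α=0, u≡16; β=1, v≡5 (mod 37); (16|37)=+1, (5|37)=-1; sign (−1)^0·+1^1·-1^0 = +1.
(a,b)_5: α=-4, u≡1; β=-1, v≡2 (mod 5); (1|5)=+1, (2|5)=-1; sign (−1)^0·+1^-1·-1^-4 = +1.
(a,b)_7: α=1, u≡4; β=-1, v≡5 (mod 7); (4|7)=+1, (5|7)=-1; sign (−1)^1·+1^-1·-1^1 = +1.
(a,b)_19: α=1, u≡3; β=3, v≡3 (mod 19); (3|19)=-1, (3|19)=-1; sign (−1)^1·-1^3·-1^1 = -1.
(a,b)_13: α=0, u≡12; β=1, v≡6 (mod 13); (12|13)=+1, (6|13)=-1; sign (−1)^0·+1^1·-1^0 = +1.
(a,b)_2: α=2, β=5; u≡5, v≡7 (mod 8); ε(u)ε(v)=0·1, αω(v)=2·0, βω(u)=5·1; sum ≡ 1  ⇒  -1.
|Ram(-3059, 14713790)| = 2, even; anisotropic at {2, 19}.

[2, 19]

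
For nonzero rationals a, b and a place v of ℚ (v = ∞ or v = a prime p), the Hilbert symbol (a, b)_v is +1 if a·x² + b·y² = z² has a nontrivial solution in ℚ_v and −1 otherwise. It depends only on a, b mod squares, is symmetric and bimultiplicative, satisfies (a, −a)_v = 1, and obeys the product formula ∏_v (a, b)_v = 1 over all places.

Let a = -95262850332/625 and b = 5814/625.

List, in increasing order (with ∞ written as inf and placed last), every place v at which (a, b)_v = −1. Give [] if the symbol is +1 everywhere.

Mod squares: a ≡ -814463, b ≡ 646. Check v ∈ {∞, 2, 3, 5, 13, 17, 19, 31, 43, 47}.
v=47: a=47^1·(≡28), b=47^0·(≡46) mod 47; (28|47)=+1, (46|47)=-1; (−1)^{1·0·23}·(+1)^0·(-1)^1 = -1.
v=13: a=13^1·(≡1), b=13^0·(≡3) mod 13; (1|13)=+1, (3|13)=+1; (−1)^{1·0·6}·(+1)^0·(+1)^1 = +1.
v=43: a=43^1·(≡30), b=43^0·(≡6) mod 43; (30|43)=-1, (6|43)=+1; (−1)^{1·0·21}·(-1)^0·(+1)^1 = +1.
v=19: a=19^2·(≡14), b=19^1·(≡18) mod 19; (14|19)=-1, (18|19)=-1; (−1)^{2·1·9}·(-1)^1·(-1)^2 = -1.
v=31: a=31^1·(≡3), b=31^0·(≡22) mod 31; (3|31)=-1, (22|31)=-1; (−1)^{1·0·15}·(-1)^0·(-1)^1 = -1.
v=∞: -814463 < 0 and 646 > 0  ⇒  (a,b)_∞ = +1.
v=2: v_2(a)=2, v_2(b)=1; units ≡ 1, 3 (mod 8); ε·ε+αω+βω = 0·1+2·1+1·0 ≡ 0  ⇒  (a,b)_2 = +1.
v=3: a=3^4·(≡1), b=3^2·(≡1) mod 3; (1|3)=+1, (1|3)=+1; (−1)^{4·2·1}·(+1)^2·(+1)^4 = +1.
v=5: a=5^-4·(≡3), b=5^-4·(≡4) mod 5; (3|5)=-1, (4|5)=+1; (−1)^{-4·-4·2}·(-1)^-4·(+1)^-4 = +1.
v=17: a=17^0·(≡10), b=17^1·(≡8) mod 17; (10|17)=-1, (8|17)=+1; (−1)^{0·1·8}·(-1)^1·(+1)^0 = -1.
(-814463, 646 / ℚ) ramifies at {17, 19, 31, 47}: a division algebra.

[17, 19, 31, 47]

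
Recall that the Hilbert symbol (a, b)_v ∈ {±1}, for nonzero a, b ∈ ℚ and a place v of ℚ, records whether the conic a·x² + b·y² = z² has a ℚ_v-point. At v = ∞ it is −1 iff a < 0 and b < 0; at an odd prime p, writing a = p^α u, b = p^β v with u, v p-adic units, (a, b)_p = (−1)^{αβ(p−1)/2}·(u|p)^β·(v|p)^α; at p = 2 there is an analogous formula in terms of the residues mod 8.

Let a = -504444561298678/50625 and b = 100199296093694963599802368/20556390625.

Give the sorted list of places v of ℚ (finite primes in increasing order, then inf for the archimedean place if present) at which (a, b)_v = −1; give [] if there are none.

[11, 13]

Mod squares: a ≡ -38038, b ≡ 7. Check v ∈ {∞, 2, 3, 5, 7, 11, 13, 19, 29, 31, 37}.
v=31: a=31^0·(≡13), b=31^-2·(≡18) mod 31; (13|31)=-1, (18|31)=+1; (−1)^{0·-2·15}·(-1)^-2·(+1)^0 = +1.
v=11: a=11^3·(≡10), b=11^6·(≡7) mod 11; (10|11)=-1, (7|11)=-1; (−1)^{3·6·5}·(-1)^6·(-1)^3 = -1.
v=∞: -38038 < 0 and 7 > 0  ⇒  (a,b)_∞ = +1.
v=29: a=29^2·(≡2), b=29^0·(≡7) mod 29; (2|29)=-1, (7|29)=+1; (−1)^{2·0·14}·(-1)^0·(+1)^2 = +1.
v=37: a=37^0·(≡24), b=37^-2·(≡33) mod 37; (24|37)=-1, (33|37)=+1; (−1)^{0·-2·18}·(-1)^-2·(+1)^0 = +1.
v=7: a=7^1·(≡6), b=7^3·(≡2) mod 7; (6|7)=-1, (2|7)=+1; (−1)^{1·3·3}·(-1)^3·(+1)^1 = +1.
v=5: a=5^-4·(≡2), b=5^-6·(≡2) mod 5; (2|5)=-1, (2|5)=-1; (−1)^{-4·-6·2}·(-1)^-6·(-1)^-4 = +1.
v=13: a=13^1·(≡9), b=13^6·(≡8) mod 13; (9|13)=+1, (8|13)=-1; (−1)^{1·6·6}·(+1)^6·(-1)^1 = -1.
v=2: v_2(a)=1, v_2(b)=18; units ≡ 5, 7 (mod 8); ε·ε+αω+βω = 0·1+1·0+18·1 ≡ 0  ⇒  (a,b)_2 = +1.
v=3: a=3^-4·(≡2), b=3^0·(≡1) mod 3; (2|3)=-1, (1|3)=+1; (−1)^{-4·0·1}·(-1)^0·(+1)^-4 = +1.
v=19: a=19^5·(≡15), b=19^4·(≡11) mod 19; (15|19)=-1, (11|19)=+1; (−1)^{5·4·9}·(-1)^4·(+1)^5 = +1.
(-38038, 7 / ℚ) ramifies at {11, 13}: a division algebra.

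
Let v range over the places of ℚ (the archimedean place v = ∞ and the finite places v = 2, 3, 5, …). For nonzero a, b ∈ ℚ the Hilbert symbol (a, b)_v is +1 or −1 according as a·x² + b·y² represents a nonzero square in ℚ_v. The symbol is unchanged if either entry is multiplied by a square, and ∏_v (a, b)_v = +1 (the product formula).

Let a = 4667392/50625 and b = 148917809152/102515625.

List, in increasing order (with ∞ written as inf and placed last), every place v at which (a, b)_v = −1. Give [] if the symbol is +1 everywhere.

(a, b) ≡ (4558, 7) mod (ℚ^×)²; places V = {2, 3, 5, 7, 43, 53, ∞}.
(a,b)_7: α=0, u≡2; β=1, v≡1 (mod 7); (2|7)=+1, (1|7)=+1; sign (−1)^0·+1^1·+1^0 = +1.
(a,b)_53: α=1, u≡19; β=2, v≡28 (mod 53); (19|53)=-1, (28|53)=+1; sign (−1)^0·-1^2·+1^1 = +1.
(a,b)_2: α=11, β=12; u≡7, v≡7 (mod 8); ε(u)ε(v)=1·1, αω(v)=11·0, βω(u)=12·0; sum ≡ 1  ⇒  -1.
(a,b)_∞: sgn(4558)=+, sgn(7)=+, so +1.
(a,b)_3: α=-4, u≡1; β=-8, v≡1 (mod 3); (1|3)=+1, (1|3)=+1; sign (−1)^0·+1^-8·+1^-4 = +1.
(a,b)_5: α=-4, u≡2; β=-6, v≡2 (mod 5); (2|5)=-1, (2|5)=-1; sign (−1)^0·-1^-6·-1^-4 = +1.
(a,b)_43: α=1, u≡7; β=2, v≡30 (mod 43); (7|43)=-1, (30|43)=-1; sign (−1)^0·-1^2·-1^1 = -1.
(4558, 7 / ℚ) ramifies at {2, 43}: a division algebra.

[2, 43]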